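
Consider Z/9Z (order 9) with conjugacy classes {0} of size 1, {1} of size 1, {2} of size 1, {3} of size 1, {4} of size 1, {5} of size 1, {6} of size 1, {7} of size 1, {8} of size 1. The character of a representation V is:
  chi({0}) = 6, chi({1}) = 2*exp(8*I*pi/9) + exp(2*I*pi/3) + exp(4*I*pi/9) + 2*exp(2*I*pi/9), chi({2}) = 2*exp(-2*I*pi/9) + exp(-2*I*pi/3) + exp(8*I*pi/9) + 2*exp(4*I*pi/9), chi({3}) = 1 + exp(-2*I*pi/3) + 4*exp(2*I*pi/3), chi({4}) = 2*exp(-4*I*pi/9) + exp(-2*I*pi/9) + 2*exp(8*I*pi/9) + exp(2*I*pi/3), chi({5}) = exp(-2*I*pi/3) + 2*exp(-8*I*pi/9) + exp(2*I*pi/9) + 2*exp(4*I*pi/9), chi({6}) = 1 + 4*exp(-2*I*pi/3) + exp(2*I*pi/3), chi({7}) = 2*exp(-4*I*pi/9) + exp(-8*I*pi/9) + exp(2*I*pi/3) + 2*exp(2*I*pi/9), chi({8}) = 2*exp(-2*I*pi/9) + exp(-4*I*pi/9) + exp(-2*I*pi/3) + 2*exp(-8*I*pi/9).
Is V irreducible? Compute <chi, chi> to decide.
Not irreducible (reducible): <chi, chi> = 10 > 1.

Proof sketch: <chi, chi> = (1/|G|) sum_C |C| * |chi(C)|^2 = (1/9)[1*|6|^2 + 1*|2*exp(8*I*pi/9) + exp(2*I*pi/3) + exp(4*I*pi/9) + 2*exp(2*I*pi/9)|^2 + 1*|2*exp(-2*I*pi/9) + exp(-2*I*pi/3) + exp(8*I*pi/9) + 2*exp(4*I*pi/9)|^2 + 1*|1 + exp(-2*I*pi/3) + 4*exp(2*I*pi/3)|^2 + 1*|2*exp(-4*I*pi/9) + exp(-2*I*pi/9) + 2*exp(8*I*pi/9) + exp(2*I*pi/3)|^2 + 1*|exp(-2*I*pi/3) + 2*exp(-8*I*pi/9) + exp(2*I*pi/9) + 2*exp(4*I*pi/9)|^2 + 1*|1 + 4*exp(-2*I*pi/3) + exp(2*I*pi/3)|^2 + 1*|2*exp(-4*I*pi/9) + exp(-8*I*pi/9) + exp(2*I*pi/3) + 2*exp(2*I*pi/9)|^2 + 1*|2*exp(-2*I*pi/9) + exp(-4*I*pi/9) + exp(-2*I*pi/3) + 2*exp(-8*I*pi/9)|^2]
  = (1/9)[(36) + (10 + 4*exp(-4*I*pi/9) + 4*exp(-2*I*pi/3) + 5*exp(-2*I*pi/9) + 5*exp(2*I*pi/9) + 4*exp(2*I*pi/3) + 4*exp(4*I*pi/9)) + (10 + 5*exp(-4*I*pi/9) + 4*exp(-2*I*pi/3) + 4*exp(-8*I*pi/9) + 4*exp(8*I*pi/9) + 4*exp(2*I*pi/3) + 5*exp(4*I*pi/9)) + (9) + (10 + 4*exp(-2*I*pi/3) + 4*exp(-2*I*pi/9) + 5*exp(-8*I*pi/9) + 5*exp(8*I*pi/9) + 4*exp(2*I*pi/9) + 4*exp(2*I*pi/3)) + (10 + 4*exp(-2*I*pi/3) + 4*exp(-2*I*pi/9) + 5*exp(-8*I*pi/9) + 5*exp(8*I*pi/9) + 4*exp(2*I*pi/9) + 4*exp(2*I*pi/3)) + (9) + (10 + 5*exp(-4*I*pi/9) + 4*exp(-2*I*pi/3) + 4*exp(-8*I*pi/9) + 4*exp(8*I*pi/9) + 4*exp(2*I*pi/3) + 5*exp(4*I*pi/9)) + (10 + 4*exp(-4*I*pi/9) + 4*exp(-2*I*pi/3) + 5*exp(-2*I*pi/9) + 5*exp(2*I*pi/9) + 4*exp(2*I*pi/3) + 4*exp(4*I*pi/9))] = 90/9 = 10.
(Exp terms are combined using exp(i*s)*conj(exp(i*t)) = exp(i*(s-t)), and sums of them are collapsed using the identity that for every m > 1 the m distinct m-th roots of unity sum to 0, e.g. 1 + exp(2*I*pi/3) + exp(-2*I*pi/3) = 0.)
A character is irreducible iff <chi, chi> = 1, so this representation is reducible.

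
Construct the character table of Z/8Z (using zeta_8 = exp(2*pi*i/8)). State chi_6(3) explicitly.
Character table of Z/8Z (irreps indexed chi_0,...,chi_7 with chi_k(m) = zeta_8^(k*m), zeta_8 = exp(2*pi*i/8)):
  irrep \ class  {0} (size 1)  {1} (size 1)    {2} (size 1)  {3} (size 1)    {4} (size 1)  {5} (size 1)    {6} (size 1)  {7} (size 1)  
  chi_0          1             1               1             1               1             1               1             1             
  chi_1          1             exp(I*pi/4)     I             exp(3*I*pi/4)   -1            exp(-3*I*pi/4)  -I            exp(-I*pi/4)  
  chi_2          1             I               -1            -I              1             I               -1            -I            
  chi_3          1             exp(3*I*pi/4)   -I            exp(I*pi/4)     -1            exp(-I*pi/4)    I             exp(-3*I*pi/4)
  chi_4          1             -1              1             -1              1             -1              1             -1            
  chi_5          1             exp(-3*I*pi/4)  I             exp(-I*pi/4)    -1            exp(I*pi/4)     -I            exp(3*I*pi/4) 
  chi_6          1             -I              -1            I               1             -I              -1            I             
  chi_7          1             exp(-I*pi/4)    -I            exp(-3*I*pi/4)  -1            exp(3*I*pi/4)   I             exp(I*pi/4)   

Spot check: chi_6(3) = zeta_8^(6*3) = zeta_8^18 = I.

Working: Z/8Z is abelian, so all 8 irreducible complex representations are 1-dimensional. They are given by chi_k(m) = zeta_8^(k*m) for k = 0,...,7. Row orthogonality: sum_m chi_k(m) conj(chi_l(m)) = 8 * [k = l].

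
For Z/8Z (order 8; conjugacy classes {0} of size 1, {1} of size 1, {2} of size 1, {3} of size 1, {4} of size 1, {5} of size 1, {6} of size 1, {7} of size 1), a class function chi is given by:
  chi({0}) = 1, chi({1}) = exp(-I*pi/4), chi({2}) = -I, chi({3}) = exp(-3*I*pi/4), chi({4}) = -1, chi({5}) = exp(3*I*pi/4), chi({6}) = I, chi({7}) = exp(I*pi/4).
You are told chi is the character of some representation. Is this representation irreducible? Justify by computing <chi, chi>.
Irreducible: <chi, chi> = 1.

Argument: <chi, chi> = (1/|G|) sum_C |C| * |chi(C)|^2 = (1/8)[1*|1|^2 + 1*|exp(-I*pi/4)|^2 + 1*|-I|^2 + 1*|exp(-3*I*pi/4)|^2 + 1*|-1|^2 + 1*|exp(3*I*pi/4)|^2 + 1*|I|^2 + 1*|exp(I*pi/4)|^2]
  = (1/8)[(1) + (1) + (1) + (1) + (1) + (1) + (1) + (1)] = 8/8 = 1.
(Exp terms are combined using exp(i*s)*conj(exp(i*t)) = exp(i*(s-t)), and sums of them are collapsed using the identity that for every m > 1 the m distinct m-th roots of unity sum to 0, e.g. 1 + exp(2*I*pi/3) + exp(-2*I*pi/3) = 0.)
A character is irreducible iff <chi, chi> = 1, so this representation is irreducible.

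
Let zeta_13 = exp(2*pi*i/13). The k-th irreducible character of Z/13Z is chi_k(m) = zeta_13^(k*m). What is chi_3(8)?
chi_3(8) = zeta_13^24 = exp(-4*I*pi/13)

Working: chi_3(8) = zeta_13^(3*8) = zeta_13^24. Since zeta_13^13 = 1, this equals zeta_13^11 = exp(2*pi*i*11/13) = exp(-4*I*pi/13).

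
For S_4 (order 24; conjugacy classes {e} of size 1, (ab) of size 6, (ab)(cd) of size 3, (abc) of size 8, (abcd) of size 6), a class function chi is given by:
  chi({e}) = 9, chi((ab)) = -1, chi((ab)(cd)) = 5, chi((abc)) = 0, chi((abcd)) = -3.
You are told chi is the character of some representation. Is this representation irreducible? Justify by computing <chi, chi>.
Not irreducible (reducible): <chi, chi> = 9 > 1.

Reasoning: <chi, chi> = (1/|G|) sum_C |C| * |chi(C)|^2 = (1/24)[1*|9|^2 + 6*|-1|^2 + 3*|5|^2 + 8*|0|^2 + 6*|-3|^2]
  = (1/24)[(81) + (6) + (75) + (0) + (54)] = 216/24 = 9.
A character is irreducible iff <chi, chi> = 1, so this representation is reducible.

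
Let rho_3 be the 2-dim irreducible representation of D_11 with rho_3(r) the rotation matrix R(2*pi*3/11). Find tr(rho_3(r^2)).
chi_{rho_3}(r^2) = 2*cos(2*pi*3*2/11) = -2*cos(pi/11)

Justification: rho_3(r^2) is rotation by angle 2*pi*3*2/11, whose trace is 2*cos(2*pi*3*2/11) = -2*cos(pi/11).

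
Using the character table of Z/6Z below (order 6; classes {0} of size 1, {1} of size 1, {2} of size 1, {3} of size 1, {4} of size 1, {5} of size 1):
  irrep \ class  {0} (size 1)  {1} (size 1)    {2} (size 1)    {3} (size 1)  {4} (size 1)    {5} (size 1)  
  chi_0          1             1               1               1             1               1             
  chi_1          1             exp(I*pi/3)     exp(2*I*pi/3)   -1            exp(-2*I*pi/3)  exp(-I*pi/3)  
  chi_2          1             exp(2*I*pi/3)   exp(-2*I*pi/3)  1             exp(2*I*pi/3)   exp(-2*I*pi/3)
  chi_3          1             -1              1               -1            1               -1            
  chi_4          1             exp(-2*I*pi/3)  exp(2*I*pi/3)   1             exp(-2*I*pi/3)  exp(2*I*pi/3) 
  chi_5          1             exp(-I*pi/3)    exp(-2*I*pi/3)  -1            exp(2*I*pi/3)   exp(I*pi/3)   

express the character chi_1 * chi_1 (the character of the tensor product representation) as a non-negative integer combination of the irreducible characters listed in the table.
chi_1 tensor chi_1 = chi_2 (all other irreducibles have multiplicity 0).

Argument: The character of a tensor product is the pointwise product (chi_1 * chi_1)(C) = chi_1(C) * chi_1(C):
  {0}: (1)*(1), {1}: (exp(I*pi/3))*(exp(I*pi/3)), {2}: (exp(2*I*pi/3))*(exp(2*I*pi/3)), {3}: (-1)*(-1), {4}: (exp(-2*I*pi/3))*(exp(-2*I*pi/3)), {5}: (exp(-I*pi/3))*(exp(-I*pi/3))
so (chi_1 * chi_1) takes values
  {0} -> 1, {1} -> exp(2*I*pi/3), {2} -> exp(-2*I*pi/3), {3} -> 1, {4} -> exp(2*I*pi/3), {5} -> exp(-2*I*pi/3).
Now take the inner product of this character with each irreducible chi from the table, <chi_1*chi_1, chi> = (1/6) sum_C |C| (chi_1*chi_1)(C) conj(chi(C)):
  <chi_1*chi_1, chi_0> = (1/6)[1*(1)*conj(1) + 1*(exp(2*I*pi/3))*conj(1) + 1*(exp(-2*I*pi/3))*conj(1) + 1*(1)*conj(1) + 1*(exp(2*I*pi/3))*conj(1) + 1*(exp(-2*I*pi/3))*conj(1)]
      = (1/6)[(1) + (exp(2*I*pi/3)) + (exp(-2*I*pi/3)) + (1) + (exp(2*I*pi/3)) + (exp(-2*I*pi/3))] = 0/6 = 0
  <chi_1*chi_1, chi_1> = (1/6)[1*(1)*conj(1) + 1*(exp(2*I*pi/3))*conj(exp(I*pi/3)) + 1*(exp(-2*I*pi/3))*conj(exp(2*I*pi/3)) + 1*(1)*conj(-1) + 1*(exp(2*I*pi/3))*conj(exp(-2*I*pi/3)) + 1*(exp(-2*I*pi/3))*conj(exp(-I*pi/3))]
      = (1/6)[(1) + (exp(I*pi/3)) + (exp(2*I*pi/3)) + (-1) + (exp(-2*I*pi/3)) + (exp(-I*pi/3))] = 0/6 = 0
  <chi_1*chi_1, chi_2> = (1/6)[1*(1)*conj(1) + 1*(exp(2*I*pi/3))*conj(exp(2*I*pi/3)) + 1*(exp(-2*I*pi/3))*conj(exp(-2*I*pi/3)) + 1*(1)*conj(1) + 1*(exp(2*I*pi/3))*conj(exp(2*I*pi/3)) + 1*(exp(-2*I*pi/3))*conj(exp(-2*I*pi/3))]
      = (1/6)[(1) + (1) + (1) + (1) + (1) + (1)] = 6/6 = 1
  <chi_1*chi_1, chi_3> = (1/6)[1*(1)*conj(1) + 1*(exp(2*I*pi/3))*conj(-1) + 1*(exp(-2*I*pi/3))*conj(1) + 1*(1)*conj(-1) + 1*(exp(2*I*pi/3))*conj(1) + 1*(exp(-2*I*pi/3))*conj(-1)]
      = (1/6)[(1) + (-exp(2*I*pi/3)) + (exp(-2*I*pi/3)) + (-1) + (exp(2*I*pi/3)) + (-exp(-2*I*pi/3))] = 0/6 = 0
  <chi_1*chi_1, chi_4> = (1/6)[1*(1)*conj(1) + 1*(exp(2*I*pi/3))*conj(exp(-2*I*pi/3)) + 1*(exp(-2*I*pi/3))*conj(exp(2*I*pi/3)) + 1*(1)*conj(1) + 1*(exp(2*I*pi/3))*conj(exp(-2*I*pi/3)) + 1*(exp(-2*I*pi/3))*conj(exp(2*I*pi/3))]
      = (1/6)[(1) + (exp(-2*I*pi/3)) + (exp(2*I*pi/3)) + (1) + (exp(-2*I*pi/3)) + (exp(2*I*pi/3))] = 0/6 = 0
  <chi_1*chi_1, chi_5> = (1/6)[1*(1)*conj(1) + 1*(exp(2*I*pi/3))*conj(exp(-I*pi/3)) + 1*(exp(-2*I*pi/3))*conj(exp(-2*I*pi/3)) + 1*(1)*conj(-1) + 1*(exp(2*I*pi/3))*conj(exp(2*I*pi/3)) + 1*(exp(-2*I*pi/3))*conj(exp(I*pi/3))]
      = (1/6)[(1) + (-1) + (1) + (-1) + (1) + (-1)] = 0/6 = 0
(Exp terms are combined using exp(i*s)*conj(exp(i*t)) = exp(i*(s-t)), and sums of them are collapsed using the identity that for every m > 1 the m distinct m-th roots of unity sum to 0, e.g. 1 + exp(2*I*pi/3) + exp(-2*I*pi/3) = 0.)
Hence the multiplicities are chi_2: 1. Dimension check: dim(chi_1)*dim(chi_1) = 1*1 = 1 and sum (mult * dim) = 1*1 = 1.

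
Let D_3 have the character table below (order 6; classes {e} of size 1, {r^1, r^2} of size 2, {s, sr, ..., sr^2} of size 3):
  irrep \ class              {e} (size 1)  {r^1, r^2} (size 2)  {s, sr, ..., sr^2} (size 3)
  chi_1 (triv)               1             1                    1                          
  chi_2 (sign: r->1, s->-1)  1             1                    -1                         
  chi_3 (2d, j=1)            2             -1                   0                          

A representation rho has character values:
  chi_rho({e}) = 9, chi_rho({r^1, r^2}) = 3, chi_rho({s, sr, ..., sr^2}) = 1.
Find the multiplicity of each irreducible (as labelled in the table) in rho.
Multiplicities: chi_1: 3, chi_2: 2, chi_3: 2.

Explanation: Use <chi_rho, chi> = (1/|G|) sum_C |C| * chi_rho(C) * conj(chi(C)) with |G| = 6 for each irreducible chi in the table:
  <chi_rho, chi_1> = (1/6)[1*(9)*conj(1) + 2*(3)*conj(1) + 3*(1)*conj(1)]
      = (1/6)[(9) + (6) + (3)] = 18/6 = 3
  <chi_rho, chi_2> = (1/6)[1*(9)*conj(1) + 2*(3)*conj(1) + 3*(1)*conj(-1)]
      = (1/6)[(9) + (6) + (-3)] = 12/6 = 2
  <chi_rho, chi_3> = (1/6)[1*(9)*conj(2) + 2*(3)*conj(-1) + 3*(1)*conj(0)]
      = (1/6)[(18) + (-6) + (0)] = 12/6 = 2
Dimension check: dim(rho) = sum (mult * dim) = 3*1 + 2*1 + 2*2 = 9 = chi_rho(e) = 9.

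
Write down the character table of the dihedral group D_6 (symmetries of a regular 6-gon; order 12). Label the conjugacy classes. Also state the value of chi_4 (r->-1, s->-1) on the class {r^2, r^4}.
Conjugacy classes: {e} of size 1, {r^3} of size 1, {r^1, r^5} of size 2, {r^2, r^4} of size 2, {s, sr^2, ...} of size 3, {sr, sr^3, ...} of size 3.
Character table:
  irrep \ class              {e} (size 1)  {r^3} (size 1)  {r^1, r^5} (size 2)  {r^2, r^4} (size 2)  {s, sr^2, ...} (size 3)  {sr, sr^3, ...} (size 3)
  chi_1 (triv)               1             1               1                    1                    1                        1                       
  chi_2 (sign: r->1, s->-1)  1             1               1                    1                    -1                       -1                      
  chi_3 (r->-1, s->1)        1             -1              -1                   1                    1                        -1                      
  chi_4 (r->-1, s->-1)       1             -1              -1                   1                    -1                       1                       
  chi_5 (2d, j=1)            2             -2              1                    -1                   0                        0                       
  chi_6 (2d, j=2)            2             2               -1                   -1                   0                        0                       

Spot check: chi_4 (r->-1, s->-1) on {r^2, r^4} = 1.

D_6 has order 2*6 = 12 with 6 conjugacy classes, hence 6 irreducibles. Sum of squared dims 1 + 1 + 1 + 1 + 4 + 4 = 12 = |G|. Linear characters come from the abelianisation; the 2-dimensional irreps have character r^k -> 2*cos(2*pi*j*k/6), reflections -> 0.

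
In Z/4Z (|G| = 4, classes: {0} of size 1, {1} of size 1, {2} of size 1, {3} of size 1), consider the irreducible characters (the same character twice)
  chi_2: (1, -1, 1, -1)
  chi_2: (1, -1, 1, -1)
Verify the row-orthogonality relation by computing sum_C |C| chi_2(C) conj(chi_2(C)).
Sum = 4 = |G| = 4; so <chi_2, chi_2> = 1 (norm-1 confirms irreducibility).

Compute term by term over conjugacy classes (|C| * chi_2(C) * conj(chi_2(C))):
  1*(1)*conj(1) + 1*(-1)*conj(-1) + 1*(1)*conj(1) + 1*(-1)*conj(-1)
  = (1) + (1) + (1) + (1)
  = 4.
(Exp terms are combined using exp(i*s)*conj(exp(i*t)) = exp(i*(s-t)), and sums of them are collapsed using the identity that for every m > 1 the m distinct m-th roots of unity sum to 0, e.g. 1 + exp(2*I*pi/3) + exp(-2*I*pi/3) = 0.)
Dividing by |G| = 4 gives 4/4 = 1, matching the row-orthogonality relation <chi_2, chi_2> = [chi_2 = chi_2].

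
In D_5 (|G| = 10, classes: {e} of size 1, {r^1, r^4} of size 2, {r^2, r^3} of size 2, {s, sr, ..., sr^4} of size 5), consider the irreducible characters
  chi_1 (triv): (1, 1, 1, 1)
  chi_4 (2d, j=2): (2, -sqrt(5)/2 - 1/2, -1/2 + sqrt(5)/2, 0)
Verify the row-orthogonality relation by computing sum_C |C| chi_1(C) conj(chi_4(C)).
Sum = 0; so <chi_1, chi_4> = 0 (distinct irreducibles are orthogonal).

Reasoning: Compute term by term over conjugacy classes (|C| * chi_1(C) * conj(chi_4(C))):
  1*(1)*conj(2) + 2*(1)*conj(-sqrt(5)/2 - 1/2) + 2*(1)*conj(-1/2 + sqrt(5)/2) + 5*(1)*conj(0)
  = (2) + (-sqrt(5) - 1) + (-1 + sqrt(5)) + (0)
  = 0.
Dividing by |G| = 10 gives 0/10 = 0, matching the row-orthogonality relation <chi_1, chi_4> = [chi_1 = chi_4].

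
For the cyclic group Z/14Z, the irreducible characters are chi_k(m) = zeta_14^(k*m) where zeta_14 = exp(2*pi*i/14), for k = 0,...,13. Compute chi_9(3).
chi_9(3) = zeta_14^27 = exp(-I*pi/7)

Solution. chi_9(3) = zeta_14^(9*3) = zeta_14^27. Since zeta_14^14 = 1, this equals zeta_14^13 = exp(2*pi*i*13/14) = exp(-I*pi/7).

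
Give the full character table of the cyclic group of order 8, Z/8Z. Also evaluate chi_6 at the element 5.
Character table of Z/8Z (irreps indexed chi_0,...,chi_7 with chi_k(m) = zeta_8^(k*m), zeta_8 = exp(2*pi*i/8)):
  irrep \ class  {0} (size 1)  {1} (size 1)    {2} (size 1)  {3} (size 1)    {4} (size 1)  {5} (size 1)    {6} (size 1)  {7} (size 1)  
  chi_0          1             1               1             1               1             1               1             1             
  chi_1          1             exp(I*pi/4)     I             exp(3*I*pi/4)   -1            exp(-3*I*pi/4)  -I            exp(-I*pi/4)  
  chi_2          1             I               -1            -I              1             I               -1            -I            
  chi_3          1             exp(3*I*pi/4)   -I            exp(I*pi/4)     -1            exp(-I*pi/4)    I             exp(-3*I*pi/4)
  chi_4          1             -1              1             -1              1             -1              1             -1            
  chi_5          1             exp(-3*I*pi/4)  I             exp(-I*pi/4)    -1            exp(I*pi/4)     -I            exp(3*I*pi/4) 
  chi_6          1             -I              -1            I               1             -I              -1            I             
  chi_7          1             exp(-I*pi/4)    -I            exp(-3*I*pi/4)  -1            exp(3*I*pi/4)   I             exp(I*pi/4)   

Spot check: chi_6(5) = zeta_8^(6*5) = zeta_8^30 = -I.

Why: Z/8Z is abelian, so all 8 irreducible complex representations are 1-dimensional. They are given by chi_k(m) = zeta_8^(k*m) for k = 0,...,7. Row orthogonality: sum_m chi_k(m) conj(chi_l(m)) = 8 * [k = l].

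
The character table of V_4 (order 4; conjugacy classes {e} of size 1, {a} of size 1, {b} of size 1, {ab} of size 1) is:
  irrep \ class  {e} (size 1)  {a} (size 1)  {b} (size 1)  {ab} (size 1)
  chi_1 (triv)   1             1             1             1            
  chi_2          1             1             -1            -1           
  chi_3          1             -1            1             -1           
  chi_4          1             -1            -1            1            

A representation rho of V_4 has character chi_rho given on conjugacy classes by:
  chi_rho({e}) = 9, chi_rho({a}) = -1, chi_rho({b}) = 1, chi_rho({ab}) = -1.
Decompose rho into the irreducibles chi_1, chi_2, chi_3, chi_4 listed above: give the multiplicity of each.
Multiplicities: chi_1: 2, chi_2: 2, chi_3: 3, chi_4: 2.

Details: Use <chi_rho, chi> = (1/|G|) sum_C |C| * chi_rho(C) * conj(chi(C)) with |G| = 4 for each irreducible chi in the table:
  <chi_rho, chi_1> = (1/4)[1*(9)*conj(1) + 1*(-1)*conj(1) + 1*(1)*conj(1) + 1*(-1)*conj(1)]
      = (1/4)[(9) + (-1) + (1) + (-1)] = 8/4 = 2
  <chi_rho, chi_2> = (1/4)[1*(9)*conj(1) + 1*(-1)*conj(1) + 1*(1)*conj(-1) + 1*(-1)*conj(-1)]
      = (1/4)[(9) + (-1) + (-1) + (1)] = 8/4 = 2
  <chi_rho, chi_3> = (1/4)[1*(9)*conj(1) + 1*(-1)*conj(-1) + 1*(1)*conj(1) + 1*(-1)*conj(-1)]
      = (1/4)[(9) + (1) + (1) + (1)] = 12/4 = 3
  <chi_rho, chi_4> = (1/4)[1*(9)*conj(1) + 1*(-1)*conj(-1) + 1*(1)*conj(-1) + 1*(-1)*conj(1)]
      = (1/4)[(9) + (1) + (-1) + (-1)] = 8/4 = 2
Dimension check: dim(rho) = sum (mult * dim) = 2*1 + 2*1 + 3*1 + 2*1 = 9 = chi_rho(e) = 9.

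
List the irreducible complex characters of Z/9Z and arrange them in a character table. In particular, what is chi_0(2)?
Character table of Z/9Z (irreps indexed chi_0,...,chi_8 with chi_k(m) = zeta_9^(k*m), zeta_9 = exp(2*pi*i/9)):
  irrep \ class  {0} (size 1)  {1} (size 1)    {2} (size 1)    {3} (size 1)    {4} (size 1)    {5} (size 1)    {6} (size 1)    {7} (size 1)    {8} (size 1)  
  chi_0          1             1               1               1               1               1               1               1               1             
  chi_1          1             exp(2*I*pi/9)   exp(4*I*pi/9)   exp(2*I*pi/3)   exp(8*I*pi/9)   exp(-8*I*pi/9)  exp(-2*I*pi/3)  exp(-4*I*pi/9)  exp(-2*I*pi/9)
  chi_2          1             exp(4*I*pi/9)   exp(8*I*pi/9)   exp(-2*I*pi/3)  exp(-2*I*pi/9)  exp(2*I*pi/9)   exp(2*I*pi/3)   exp(-8*I*pi/9)  exp(-4*I*pi/9)
  chi_3          1             exp(2*I*pi/3)   exp(-2*I*pi/3)  1               exp(2*I*pi/3)   exp(-2*I*pi/3)  1               exp(2*I*pi/3)   exp(-2*I*pi/3)
  chi_4          1             exp(8*I*pi/9)   exp(-2*I*pi/9)  exp(2*I*pi/3)   exp(-4*I*pi/9)  exp(4*I*pi/9)   exp(-2*I*pi/3)  exp(2*I*pi/9)   exp(-8*I*pi/9)
  chi_5          1             exp(-8*I*pi/9)  exp(2*I*pi/9)   exp(-2*I*pi/3)  exp(4*I*pi/9)   exp(-4*I*pi/9)  exp(2*I*pi/3)   exp(-2*I*pi/9)  exp(8*I*pi/9) 
  chi_6          1             exp(-2*I*pi/3)  exp(2*I*pi/3)   1               exp(-2*I*pi/3)  exp(2*I*pi/3)   1               exp(-2*I*pi/3)  exp(2*I*pi/3) 
  chi_7          1             exp(-4*I*pi/9)  exp(-8*I*pi/9)  exp(2*I*pi/3)   exp(2*I*pi/9)   exp(-2*I*pi/9)  exp(-2*I*pi/3)  exp(8*I*pi/9)   exp(4*I*pi/9) 
  chi_8          1             exp(-2*I*pi/9)  exp(-4*I*pi/9)  exp(-2*I*pi/3)  exp(-8*I*pi/9)  exp(8*I*pi/9)   exp(2*I*pi/3)   exp(4*I*pi/9)   exp(2*I*pi/9) 

Spot check: chi_0(2) = zeta_9^(0*2) = zeta_9^0 = 1.

Argument: Z/9Z is abelian, so all 9 irreducible complex representations are 1-dimensional. They are given by chi_k(m) = zeta_9^(k*m) for k = 0,...,8. Row orthogonality: sum_m chi_k(m) conj(chi_l(m)) = 9 * [k = l].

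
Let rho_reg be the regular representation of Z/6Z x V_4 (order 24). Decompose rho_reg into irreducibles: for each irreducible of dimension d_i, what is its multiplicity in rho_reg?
Each irreducible V_i of dimension d_i appears with multiplicity d_i, i.e. rho_reg = (direct sum over all irreducibles V_i) d_i V_i. The irreducible dimensions for Z/6Z x V_4 are 1, 1, 1, 1, 1, 1, 1, 1, 1, 1, 1, 1, 1, 1, 1, 1, 1, 1, 1, 1, 1, 1, 1, 1: 24 irreducibles of dimension 1, each with multiplicity 1. Total dimension 24*1*1 = 24 = |G|.

Solution. General theorem: in the regular representation of a finite group G, each irreducible appears with multiplicity equal to its dimension. Check: dim(rho_reg) = sum d_i^2 = 1 + 1 + 1 + 1 + 1 + 1 + 1 + 1 + 1 + 1 + 1 + 1 + 1 + 1 + 1 + 1 + 1 + 1 + 1 + 1 + 1 + 1 + 1 + 1 = 24 = |G|.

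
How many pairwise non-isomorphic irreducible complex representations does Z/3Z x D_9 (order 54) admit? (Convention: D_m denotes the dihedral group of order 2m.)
18

Derivation: The number of irreducible complex representations of a finite group equals its number of conjugacy classes. For a direct product, #classes(G x H) = #classes(G) * #classes(H). Z/3Z has 3 classes (abelian), D_9 has 6 classes, so 3 * 6 = 18, so Z/3Z x D_9 (order 54) has exactly 18 irreducible complex representations.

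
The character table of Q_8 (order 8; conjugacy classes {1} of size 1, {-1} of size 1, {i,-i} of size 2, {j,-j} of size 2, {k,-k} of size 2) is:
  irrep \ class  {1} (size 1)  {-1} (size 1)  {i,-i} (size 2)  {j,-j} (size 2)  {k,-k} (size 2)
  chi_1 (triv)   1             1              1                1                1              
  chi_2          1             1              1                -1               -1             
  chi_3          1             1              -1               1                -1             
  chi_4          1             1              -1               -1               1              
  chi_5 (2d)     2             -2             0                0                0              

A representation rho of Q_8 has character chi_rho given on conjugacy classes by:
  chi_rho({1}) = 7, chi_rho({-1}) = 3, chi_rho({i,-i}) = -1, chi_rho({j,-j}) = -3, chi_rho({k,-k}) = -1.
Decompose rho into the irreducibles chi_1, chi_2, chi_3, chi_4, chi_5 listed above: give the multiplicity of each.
Multiplicities: chi_1: 0, chi_2: 2, chi_3: 1, chi_4: 2, chi_5: 1.

Use <chi_rho, chi> = (1/|G|) sum_C |C| * chi_rho(C) * conj(chi(C)) with |G| = 8 for each irreducible chi in the table:
  <chi_rho, chi_1> = (1/8)[1*(7)*conj(1) + 1*(3)*conj(1) + 2*(-1)*conj(1) + 2*(-3)*conj(1) + 2*(-1)*conj(1)]
      = (1/8)[(7) + (3) + (-2) + (-6) + (-2)] = 0/8 = 0
  <chi_rho, chi_2> = (1/8)[1*(7)*conj(1) + 1*(3)*conj(1) + 2*(-1)*conj(1) + 2*(-3)*conj(-1) + 2*(-1)*conj(-1)]
      = (1/8)[(7) + (3) + (-2) + (6) + (2)] = 16/8 = 2
  <chi_rho, chi_3> = (1/8)[1*(7)*conj(1) + 1*(3)*conj(1) + 2*(-1)*conj(-1) + 2*(-3)*conj(1) + 2*(-1)*conj(-1)]
      = (1/8)[(7) + (3) + (2) + (-6) + (2)] = 8/8 = 1
  <chi_rho, chi_4> = (1/8)[1*(7)*conj(1) + 1*(3)*conj(1) + 2*(-1)*conj(-1) + 2*(-3)*conj(-1) + 2*(-1)*conj(1)]
      = (1/8)[(7) + (3) + (2) + (6) + (-2)] = 16/8 = 2
  <chi_rho, chi_5> = (1/8)[1*(7)*conj(2) + 1*(3)*conj(-2) + 2*(-1)*conj(0) + 2*(-3)*conj(0) + 2*(-1)*conj(0)]
      = (1/8)[(14) + (-6) + (0) + (0) + (0)] = 8/8 = 1
Dimension check: dim(rho) = sum (mult * dim) = 0*1 + 2*1 + 1*1 + 2*1 + 1*2 = 7 = chi_rho(e) = 7.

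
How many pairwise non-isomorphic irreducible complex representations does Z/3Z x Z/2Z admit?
6

Why: The number of irreducible complex representations of a finite group equals its number of conjugacy classes. Z/3Z x Z/2Z is abelian of order 6, so every element is its own conjugacy class: 6 classes, so Z/3Z x Z/2Z (order 6) has exactly 6 irreducible complex representations.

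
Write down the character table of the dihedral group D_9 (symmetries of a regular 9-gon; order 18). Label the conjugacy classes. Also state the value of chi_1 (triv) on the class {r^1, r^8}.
Conjugacy classes: {e} of size 1, {r^1, r^8} of size 2, {r^2, r^7} of size 2, {r^3, r^6} of size 2, {r^4, r^5} of size 2, {s, sr, ..., sr^8} of size 9.
Character table:
  irrep \ class              {e} (size 1)  {r^1, r^8} (size 2)  {r^2, r^7} (size 2)  {r^3, r^6} (size 2)  {r^4, r^5} (size 2)  {s, sr, ..., sr^8} (size 9)
  chi_1 (triv)               1             1                    1                    1                    1                    1                          
  chi_2 (sign: r->1, s->-1)  1             1                    1                    1                    1                    -1                         
  chi_3 (2d, j=1)            2             2*cos(2*pi/9)        2*cos(4*pi/9)        -1                   -2*cos(pi/9)         0                          
  chi_4 (2d, j=2)            2             2*cos(4*pi/9)        -2*cos(pi/9)         -1                   2*cos(2*pi/9)        0                          
  chi_5 (2d, j=3)            2             -1                   -1                   2                    -1                   0                          
  chi_6 (2d, j=4)            2             -2*cos(pi/9)         2*cos(2*pi/9)        -1                   2*cos(4*pi/9)        0                          

Spot check: chi_1 (triv) on {r^1, r^8} = 1.

Reasoning: D_9 has order 2*9 = 18 with 6 conjugacy classes, hence 6 irreducibles. Sum of squared dims 1 + 1 + 4 + 4 + 4 + 4 = 18 = |G|. Linear characters come from the abelianisation; the 2-dimensional irreps have character r^k -> 2*cos(2*pi*j*k/9), reflections -> 0.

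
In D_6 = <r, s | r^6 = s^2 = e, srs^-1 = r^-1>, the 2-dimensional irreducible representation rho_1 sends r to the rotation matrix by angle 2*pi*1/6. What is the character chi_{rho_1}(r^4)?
chi_{rho_1}(r^4) = 2*cos(2*pi*1*4/6) = -1

rho_1(r^4) is rotation by angle 2*pi*1*4/6, whose trace is 2*cos(2*pi*1*4/6) = -1.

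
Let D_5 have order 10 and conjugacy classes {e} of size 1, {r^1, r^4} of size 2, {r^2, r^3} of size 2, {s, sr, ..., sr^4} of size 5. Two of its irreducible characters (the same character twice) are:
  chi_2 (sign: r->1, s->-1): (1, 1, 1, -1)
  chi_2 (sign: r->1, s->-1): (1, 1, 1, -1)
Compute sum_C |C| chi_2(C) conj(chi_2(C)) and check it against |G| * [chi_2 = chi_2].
Sum = 10 = |G| = 10; so <chi_2, chi_2> = 1 (norm-1 confirms irreducibility).

Derivation: Compute term by term over conjugacy classes (|C| * chi_2(C) * conj(chi_2(C))):
  1*(1)*conj(1) + 2*(1)*conj(1) + 2*(1)*conj(1) + 5*(-1)*conj(-1)
  = (1) + (2) + (2) + (5)
  = 10.
Dividing by |G| = 10 gives 10/10 = 1, matching the row-orthogonality relation <chi_2, chi_2> = [chi_2 = chi_2].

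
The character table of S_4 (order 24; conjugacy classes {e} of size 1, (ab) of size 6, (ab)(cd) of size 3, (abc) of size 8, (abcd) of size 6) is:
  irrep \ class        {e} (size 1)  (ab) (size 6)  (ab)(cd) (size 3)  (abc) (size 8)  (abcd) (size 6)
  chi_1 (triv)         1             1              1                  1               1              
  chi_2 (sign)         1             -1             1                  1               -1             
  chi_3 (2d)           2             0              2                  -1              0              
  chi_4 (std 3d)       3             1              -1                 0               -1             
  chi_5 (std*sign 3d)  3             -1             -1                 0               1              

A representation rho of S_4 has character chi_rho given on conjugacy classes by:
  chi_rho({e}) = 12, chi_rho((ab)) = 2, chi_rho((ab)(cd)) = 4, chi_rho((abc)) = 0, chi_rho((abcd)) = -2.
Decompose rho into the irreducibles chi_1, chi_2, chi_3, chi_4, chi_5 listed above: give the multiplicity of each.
Multiplicities: chi_1: 1, chi_2: 1, chi_3: 2, chi_4: 2, chi_5: 0.

Derivation: Use <chi_rho, chi> = (1/|G|) sum_C |C| * chi_rho(C) * conj(chi(C)) with |G| = 24 for each irreducible chi in the table:
  <chi_rho, chi_1> = (1/24)[1*(12)*conj(1) + 6*(2)*conj(1) + 3*(4)*conj(1) + 8*(0)*conj(1) + 6*(-2)*conj(1)]
      = (1/24)[(12) + (12) + (12) + (0) + (-12)] = 24/24 = 1
  <chi_rho, chi_2> = (1/24)[1*(12)*conj(1) + 6*(2)*conj(-1) + 3*(4)*conj(1) + 8*(0)*conj(1) + 6*(-2)*conj(-1)]
      = (1/24)[(12) + (-12) + (12) + (0) + (12)] = 24/24 = 1
  <chi_rho, chi_3> = (1/24)[1*(12)*conj(2) + 6*(2)*conj(0) + 3*(4)*conj(2) + 8*(0)*conj(-1) + 6*(-2)*conj(0)]
      = (1/24)[(24) + (0) + (24) + (0) + (0)] = 48/24 = 2
  <chi_rho, chi_4> = (1/24)[1*(12)*conj(3) + 6*(2)*conj(1) + 3*(4)*conj(-1) + 8*(0)*conj(0) + 6*(-2)*conj(-1)]
      = (1/24)[(36) + (12) + (-12) + (0) + (12)] = 48/24 = 2
  <chi_rho, chi_5> = (1/24)[1*(12)*conj(3) + 6*(2)*conj(-1) + 3*(4)*conj(-1) + 8*(0)*conj(0) + 6*(-2)*conj(1)]
      = (1/24)[(36) + (-12) + (-12) + (0) + (-12)] = 0/24 = 0
Dimension check: dim(rho) = sum (mult * dim) = 1*1 + 1*1 + 2*2 + 2*3 + 0*3 = 12 = chi_rho(e) = 12.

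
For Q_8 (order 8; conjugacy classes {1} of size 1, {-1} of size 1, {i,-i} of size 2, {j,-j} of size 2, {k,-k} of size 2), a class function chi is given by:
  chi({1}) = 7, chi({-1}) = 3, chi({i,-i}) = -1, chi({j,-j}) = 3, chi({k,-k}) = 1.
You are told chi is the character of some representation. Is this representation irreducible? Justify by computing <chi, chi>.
Not irreducible (reducible): <chi, chi> = 10 > 1.

Argument: <chi, chi> = (1/|G|) sum_C |C| * |chi(C)|^2 = (1/8)[1*|7|^2 + 1*|3|^2 + 2*|-1|^2 + 2*|3|^2 + 2*|1|^2]
  = (1/8)[(49) + (9) + (2) + (18) + (2)] = 80/8 = 10.
A character is irreducible iff <chi, chi> = 1, so this representation is reducible.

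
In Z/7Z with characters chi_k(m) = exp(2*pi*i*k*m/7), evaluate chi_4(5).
chi_4(5) = zeta_7^20 = exp(-2*I*pi/7)

Justification: chi_4(5) = zeta_7^(4*5) = zeta_7^20. Since zeta_7^7 = 1, this equals zeta_7^6 = exp(2*pi*i*6/7) = exp(-2*I*pi/7).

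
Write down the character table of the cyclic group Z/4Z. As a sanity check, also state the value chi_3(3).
Character table of Z/4Z (irreps indexed chi_0,...,chi_3 with chi_k(m) = zeta_4^(k*m), zeta_4 = exp(2*pi*i/4)):
  irrep \ class  {0} (size 1)  {1} (size 1)  {2} (size 1)  {3} (size 1)
  chi_0          1             1             1             1           
  chi_1          1             I             -1            -I          
  chi_2          1             -1            1             -1          
  chi_3          1             -I            -1            I           

Spot check: chi_3(3) = zeta_4^(3*3) = zeta_4^9 = I.

Details: Z/4Z is abelian, so all 4 irreducible complex representations are 1-dimensional. They are given by chi_k(m) = zeta_4^(k*m) for k = 0,...,3. Row orthogonality: sum_m chi_k(m) conj(chi_l(m)) = 4 * [k = l].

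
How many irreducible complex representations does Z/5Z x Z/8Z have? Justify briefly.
40

Proof sketch: The number of irreducible complex representations of a finite group equals its number of conjugacy classes. Z/5Z x Z/8Z is abelian of order 40, so every element is its own conjugacy class: 40 classes, so Z/5Z x Z/8Z (order 40) has exactly 40 irreducible complex representations.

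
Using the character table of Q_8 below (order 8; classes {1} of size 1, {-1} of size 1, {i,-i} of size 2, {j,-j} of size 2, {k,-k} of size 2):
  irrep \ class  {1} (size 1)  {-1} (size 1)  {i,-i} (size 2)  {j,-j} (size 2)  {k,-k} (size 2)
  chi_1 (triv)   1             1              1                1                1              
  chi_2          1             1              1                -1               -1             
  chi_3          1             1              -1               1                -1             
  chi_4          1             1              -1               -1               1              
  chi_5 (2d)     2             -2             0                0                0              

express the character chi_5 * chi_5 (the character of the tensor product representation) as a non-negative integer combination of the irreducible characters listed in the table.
chi_5 tensor chi_5 = chi_1 + chi_2 + chi_3 + chi_4 (all other irreducibles have multiplicity 0).

Why: The character of a tensor product is the pointwise product (chi_5 * chi_5)(C) = chi_5(C) * chi_5(C):
  {1}: (2)*(2), {-1}: (-2)*(-2), {i,-i}: (0)*(0), {j,-j}: (0)*(0), {k,-k}: (0)*(0)
so (chi_5 * chi_5) takes values
  {1} -> 4, {-1} -> 4, {i,-i} -> 0, {j,-j} -> 0, {k,-k} -> 0.
Now take the inner product of this character with each irreducible chi from the table, <chi_5*chi_5, chi> = (1/8) sum_C |C| (chi_5*chi_5)(C) conj(chi(C)):
  <chi_5*chi_5, chi_1> = (1/8)[1*(4)*conj(1) + 1*(4)*conj(1) + 2*(0)*conj(1) + 2*(0)*conj(1) + 2*(0)*conj(1)]
      = (1/8)[(4) + (4) + (0) + (0) + (0)] = 8/8 = 1
  <chi_5*chi_5, chi_2> = (1/8)[1*(4)*conj(1) + 1*(4)*conj(1) + 2*(0)*conj(1) + 2*(0)*conj(-1) + 2*(0)*conj(-1)]
      = (1/8)[(4) + (4) + (0) + (0) + (0)] = 8/8 = 1
  <chi_5*chi_5, chi_3> = (1/8)[1*(4)*conj(1) + 1*(4)*conj(1) + 2*(0)*conj(-1) + 2*(0)*conj(1) + 2*(0)*conj(-1)]
      = (1/8)[(4) + (4) + (0) + (0) + (0)] = 8/8 = 1
  <chi_5*chi_5, chi_4> = (1/8)[1*(4)*conj(1) + 1*(4)*conj(1) + 2*(0)*conj(-1) + 2*(0)*conj(-1) + 2*(0)*conj(1)]
      = (1/8)[(4) + (4) + (0) + (0) + (0)] = 8/8 = 1
  <chi_5*chi_5, chi_5> = (1/8)[1*(4)*conj(2) + 1*(4)*conj(-2) + 2*(0)*conj(0) + 2*(0)*conj(0) + 2*(0)*conj(0)]
      = (1/8)[(8) + (-8) + (0) + (0) + (0)] = 0/8 = 0
Hence the multiplicities are chi_1: 1, chi_2: 1, chi_3: 1, chi_4: 1. Dimension check: dim(chi_5)*dim(chi_5) = 2*2 = 4 and sum (mult * dim) = 1*1 + 1*1 + 1*1 + 1*1 = 4.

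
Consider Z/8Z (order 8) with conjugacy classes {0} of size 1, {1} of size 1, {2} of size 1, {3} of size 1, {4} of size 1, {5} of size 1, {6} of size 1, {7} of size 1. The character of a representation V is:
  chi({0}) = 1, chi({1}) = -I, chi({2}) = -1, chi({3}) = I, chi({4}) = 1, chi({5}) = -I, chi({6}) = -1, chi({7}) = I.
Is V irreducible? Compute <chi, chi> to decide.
Irreducible: <chi, chi> = 1.

Working: <chi, chi> = (1/|G|) sum_C |C| * |chi(C)|^2 = (1/8)[1*|1|^2 + 1*|-I|^2 + 1*|-1|^2 + 1*|I|^2 + 1*|1|^2 + 1*|-I|^2 + 1*|-1|^2 + 1*|I|^2]
  = (1/8)[(1) + (1) + (1) + (1) + (1) + (1) + (1) + (1)] = 8/8 = 1.
(Exp terms are combined using exp(i*s)*conj(exp(i*t)) = exp(i*(s-t)), and sums of them are collapsed using the identity that for every m > 1 the m distinct m-th roots of unity sum to 0, e.g. 1 + exp(2*I*pi/3) + exp(-2*I*pi/3) = 0.)
A character is irreducible iff <chi, chi> = 1, so this representation is irreducible.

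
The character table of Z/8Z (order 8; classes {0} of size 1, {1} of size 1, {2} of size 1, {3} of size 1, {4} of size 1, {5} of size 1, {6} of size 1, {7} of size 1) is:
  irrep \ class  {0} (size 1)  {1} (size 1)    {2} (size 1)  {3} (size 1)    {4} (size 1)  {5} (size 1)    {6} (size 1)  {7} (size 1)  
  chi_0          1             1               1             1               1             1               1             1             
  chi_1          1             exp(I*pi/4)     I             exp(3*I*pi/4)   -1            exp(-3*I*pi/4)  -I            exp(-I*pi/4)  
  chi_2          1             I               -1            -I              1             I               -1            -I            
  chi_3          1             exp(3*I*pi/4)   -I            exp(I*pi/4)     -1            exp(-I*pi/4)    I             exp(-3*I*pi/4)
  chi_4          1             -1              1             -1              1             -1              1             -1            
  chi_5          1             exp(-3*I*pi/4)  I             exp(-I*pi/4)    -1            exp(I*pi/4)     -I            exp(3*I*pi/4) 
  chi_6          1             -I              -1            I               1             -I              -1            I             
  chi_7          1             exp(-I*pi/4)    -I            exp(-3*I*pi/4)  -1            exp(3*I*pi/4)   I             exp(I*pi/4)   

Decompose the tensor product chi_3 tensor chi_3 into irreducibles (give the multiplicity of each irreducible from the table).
chi_3 tensor chi_3 = chi_6 (all other irreducibles have multiplicity 0).

Proof sketch: The character of a tensor product is the pointwise product (chi_3 * chi_3)(C) = chi_3(C) * chi_3(C):
  {0}: (1)*(1), {1}: (exp(3*I*pi/4))*(exp(3*I*pi/4)), {2}: (-I)*(-I), {3}: (exp(I*pi/4))*(exp(I*pi/4)), {4}: (-1)*(-1), {5}: (exp(-I*pi/4))*(exp(-I*pi/4)), {6}: (I)*(I), {7}: (exp(-3*I*pi/4))*(exp(-3*I*pi/4))
so (chi_3 * chi_3) takes values
  {0} -> 1, {1} -> -I, {2} -> -1, {3} -> I, {4} -> 1, {5} -> -I, {6} -> -1, {7} -> I.
Now take the inner product of this character with each irreducible chi from the table, <chi_3*chi_3, chi> = (1/8) sum_C |C| (chi_3*chi_3)(C) conj(chi(C)):
  <chi_3*chi_3, chi_0> = (1/8)[1*(1)*conj(1) + 1*(-I)*conj(1) + 1*(-1)*conj(1) + 1*(I)*conj(1) + 1*(1)*conj(1) + 1*(-I)*conj(1) + 1*(-1)*conj(1) + 1*(I)*conj(1)]
      = (1/8)[(1) + (-I) + (-1) + (I) + (1) + (-I) + (-1) + (I)] = 0/8 = 0
  <chi_3*chi_3, chi_1> = (1/8)[1*(1)*conj(1) + 1*(-I)*conj(exp(I*pi/4)) + 1*(-1)*conj(I) + 1*(I)*conj(exp(3*I*pi/4)) + 1*(1)*conj(-1) + 1*(-I)*conj(exp(-3*I*pi/4)) + 1*(-1)*conj(-I) + 1*(I)*conj(exp(-I*pi/4))]
      = (1/8)[(1) + (-exp(I*pi/4)) + (I) + (exp(-I*pi/4)) + (-1) + (-exp(-3*I*pi/4)) + (-I) + (exp(3*I*pi/4))] = 0/8 = 0
  <chi_3*chi_3, chi_2> = (1/8)[1*(1)*conj(1) + 1*(-I)*conj(I) + 1*(-1)*conj(-1) + 1*(I)*conj(-I) + 1*(1)*conj(1) + 1*(-I)*conj(I) + 1*(-1)*conj(-1) + 1*(I)*conj(-I)]
      = (1/8)[(1) + (-1) + (1) + (-1) + (1) + (-1) + (1) + (-1)] = 0/8 = 0
  <chi_3*chi_3, chi_3> = (1/8)[1*(1)*conj(1) + 1*(-I)*conj(exp(3*I*pi/4)) + 1*(-1)*conj(-I) + 1*(I)*conj(exp(I*pi/4)) + 1*(1)*conj(-1) + 1*(-I)*conj(exp(-I*pi/4)) + 1*(-1)*conj(I) + 1*(I)*conj(exp(-3*I*pi/4))]
      = (1/8)[(1) + (-exp(-I*pi/4)) + (-I) + (exp(I*pi/4)) + (-1) + (-exp(3*I*pi/4)) + (I) + (exp(-3*I*pi/4))] = 0/8 = 0
  <chi_3*chi_3, chi_4> = (1/8)[1*(1)*conj(1) + 1*(-I)*conj(-1) + 1*(-1)*conj(1) + 1*(I)*conj(-1) + 1*(1)*conj(1) + 1*(-I)*conj(-1) + 1*(-1)*conj(1) + 1*(I)*conj(-1)]
      = (1/8)[(1) + (I) + (-1) + (-I) + (1) + (I) + (-1) + (-I)] = 0/8 = 0
  <chi_3*chi_3, chi_5> = (1/8)[1*(1)*conj(1) + 1*(-I)*conj(exp(-3*I*pi/4)) + 1*(-1)*conj(I) + 1*(I)*conj(exp(-I*pi/4)) + 1*(1)*conj(-1) + 1*(-I)*conj(exp(I*pi/4)) + 1*(-1)*conj(-I) + 1*(I)*conj(exp(3*I*pi/4))]
      = (1/8)[(1) + (-exp(-3*I*pi/4)) + (I) + (exp(3*I*pi/4)) + (-1) + (-exp(I*pi/4)) + (-I) + (exp(-I*pi/4))] = 0/8 = 0
  <chi_3*chi_3, chi_6> = (1/8)[1*(1)*conj(1) + 1*(-I)*conj(-I) + 1*(-1)*conj(-1) + 1*(I)*conj(I) + 1*(1)*conj(1) + 1*(-I)*conj(-I) + 1*(-1)*conj(-1) + 1*(I)*conj(I)]
      = (1/8)[(1) + (1) + (1) + (1) + (1) + (1) + (1) + (1)] = 8/8 = 1
  <chi_3*chi_3, chi_7> = (1/8)[1*(1)*conj(1) + 1*(-I)*conj(exp(-I*pi/4)) + 1*(-1)*conj(-I) + 1*(I)*conj(exp(-3*I*pi/4)) + 1*(1)*conj(-1) + 1*(-I)*conj(exp(3*I*pi/4)) + 1*(-1)*conj(I) + 1*(I)*conj(exp(I*pi/4))]
      = (1/8)[(1) + (-exp(3*I*pi/4)) + (-I) + (exp(-3*I*pi/4)) + (-1) + (-exp(-I*pi/4)) + (I) + (exp(I*pi/4))] = 0/8 = 0
(Exp terms are combined using exp(i*s)*conj(exp(i*t)) = exp(i*(s-t)), and sums of them are collapsed using the identity that for every m > 1 the m distinct m-th roots of unity sum to 0, e.g. 1 + exp(2*I*pi/3) + exp(-2*I*pi/3) = 0.)
Hence the multiplicities are chi_6: 1. Dimension check: dim(chi_3)*dim(chi_3) = 1*1 = 1 and sum (mult * dim) = 1*1 = 1.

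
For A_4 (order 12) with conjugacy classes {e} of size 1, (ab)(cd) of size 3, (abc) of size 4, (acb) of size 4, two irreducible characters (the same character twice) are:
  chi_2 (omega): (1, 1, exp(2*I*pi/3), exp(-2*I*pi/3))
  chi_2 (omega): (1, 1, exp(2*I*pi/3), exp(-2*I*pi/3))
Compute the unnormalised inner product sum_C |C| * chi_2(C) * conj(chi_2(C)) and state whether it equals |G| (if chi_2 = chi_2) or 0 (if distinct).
Sum = 12 = |G| = 12; so <chi_2, chi_2> = 1 (norm-1 confirms irreducibility).

Compute term by term over conjugacy classes (|C| * chi_2(C) * conj(chi_2(C))):
  1*(1)*conj(1) + 3*(1)*conj(1) + 4*(exp(2*I*pi/3))*conj(exp(2*I*pi/3)) + 4*(exp(-2*I*pi/3))*conj(exp(-2*I*pi/3))
  = (1) + (3) + (4) + (4)
  = 12.
(Exp terms are combined using exp(i*s)*conj(exp(i*t)) = exp(i*(s-t)), and sums of them are collapsed using the identity that for every m > 1 the m distinct m-th roots of unity sum to 0, e.g. 1 + exp(2*I*pi/3) + exp(-2*I*pi/3) = 0.)
Dividing by |G| = 12 gives 12/12 = 1, matching the row-orthogonality relation <chi_2, chi_2> = [chi_2 = chi_2].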